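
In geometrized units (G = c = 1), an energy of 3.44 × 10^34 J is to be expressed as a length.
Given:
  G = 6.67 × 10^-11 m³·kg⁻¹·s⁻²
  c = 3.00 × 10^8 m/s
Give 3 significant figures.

2.83 × 10^-10 m

Energy → length via G/c⁴.
3.44 × 10^34 J × (G/c⁴) = 2.83 × 10^-10 m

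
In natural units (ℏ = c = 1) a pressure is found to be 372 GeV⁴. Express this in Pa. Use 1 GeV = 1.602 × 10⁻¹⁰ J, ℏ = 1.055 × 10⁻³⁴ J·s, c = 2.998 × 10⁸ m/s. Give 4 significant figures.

7.744 × 10³⁹ Pa

Pressure is [E]/[L]³ = [E]⁴/(ℏc)³.
1 GeV⁴ → 1/(ℏc)³ × (1 GeV in J)⁴ = 2.082 × 10³⁷ Pa.
Result: 372 × 2.082 × 10³⁷ = 7.744 × 10³⁹ Pa.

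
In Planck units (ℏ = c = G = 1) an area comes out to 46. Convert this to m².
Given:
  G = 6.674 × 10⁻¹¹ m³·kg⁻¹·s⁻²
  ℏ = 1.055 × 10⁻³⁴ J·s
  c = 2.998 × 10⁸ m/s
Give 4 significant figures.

1.202 × 10⁻⁶⁸ m²

One Planck area: A_P = ℏG/c³ = 2.613 × 10⁻⁷⁰ m².
46 × 2.613 × 10⁻⁷⁰ m² = 1.202 × 10⁻⁶⁸ m²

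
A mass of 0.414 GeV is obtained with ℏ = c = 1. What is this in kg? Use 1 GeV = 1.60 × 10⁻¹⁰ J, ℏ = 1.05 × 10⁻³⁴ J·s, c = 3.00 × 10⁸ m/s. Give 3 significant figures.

7.36 × 10⁻²⁸ kg

Mass is [E]/c²; divide by c².
1 GeV → 1/c² × (1 GeV in J) = 1.78 × 10⁻²⁷ kg.
Result: 0.414 × 1.78 × 10⁻²⁷ = 7.36 × 10⁻²⁸ kg.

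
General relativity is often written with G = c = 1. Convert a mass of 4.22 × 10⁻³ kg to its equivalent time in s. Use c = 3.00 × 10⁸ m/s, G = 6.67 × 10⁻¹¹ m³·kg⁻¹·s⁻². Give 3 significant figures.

Mass → time via G/c³.
4.22 × 10⁻³ kg × (G/c³) = 1.04 × 10⁻³⁸ s

1.04 × 10⁻³⁸ s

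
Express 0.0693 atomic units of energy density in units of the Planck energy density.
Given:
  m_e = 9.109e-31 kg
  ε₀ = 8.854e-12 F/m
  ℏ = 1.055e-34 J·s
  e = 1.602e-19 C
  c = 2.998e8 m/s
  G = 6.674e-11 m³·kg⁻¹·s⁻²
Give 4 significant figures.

atomic unit of energy density: u_au = E_h/a₀³ = m_e⁴e¹⁰/((4πε₀)⁵ℏ⁸) = 2.929e13 J/m³
Planck energy density: u_P = c⁷/(ℏG²) = 4.632e113 J/m³
0.0693 × 2.929e13 / 4.632e113 = 4.382e-102

4.382e-102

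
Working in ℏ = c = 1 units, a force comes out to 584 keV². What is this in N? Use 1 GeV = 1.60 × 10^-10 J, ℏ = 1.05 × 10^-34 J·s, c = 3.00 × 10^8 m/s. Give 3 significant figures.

Force is [E]/[L] = [E]²/(ℏc); restore (ℏc)⁻¹.
1 GeV² → 1/(ℏc) × (1 GeV in J)² = 8.13 × 10^5 N.
Convert the energy scale: 584 keV² = 5.84 × 10^-10 GeV².
Result: 5.84 × 10^-10 × 8.13 × 10^5 = 4.75 × 10^-4 N.

4.75 × 10^-4 N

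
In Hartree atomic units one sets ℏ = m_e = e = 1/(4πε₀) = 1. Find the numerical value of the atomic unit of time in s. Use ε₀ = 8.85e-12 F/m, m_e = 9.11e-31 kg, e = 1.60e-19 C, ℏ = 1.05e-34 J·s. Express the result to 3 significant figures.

τ_au = (4πε₀)²ℏ³/(m_e e⁴)
E_h = 4.38e-18 J
ℏ/E_h = 2.40e-17 s

2.40e-17 s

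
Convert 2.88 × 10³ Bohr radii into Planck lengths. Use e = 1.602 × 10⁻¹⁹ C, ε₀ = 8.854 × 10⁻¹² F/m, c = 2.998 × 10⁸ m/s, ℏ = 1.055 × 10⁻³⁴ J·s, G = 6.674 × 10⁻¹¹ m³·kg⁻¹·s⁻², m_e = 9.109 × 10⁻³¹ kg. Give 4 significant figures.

9.438 × 10²⁷

Bohr radius: a₀ = 4πε₀ℏ²/(m_e e²) = 5.297 × 10⁻¹¹ m
Planck length: ℓ_P = √(ℏG/c³) = 1.616 × 10⁻³⁵ m
2.88 × 10³ × 5.297 × 10⁻¹¹ / 1.616 × 10⁻³⁵ = 9.438 × 10²⁷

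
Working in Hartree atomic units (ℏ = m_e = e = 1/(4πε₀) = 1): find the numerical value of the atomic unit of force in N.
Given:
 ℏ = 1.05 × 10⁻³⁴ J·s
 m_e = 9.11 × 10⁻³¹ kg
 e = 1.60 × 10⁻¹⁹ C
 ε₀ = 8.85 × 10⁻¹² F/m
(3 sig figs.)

From ℏ = m_e = e = 1/(4πε₀) = 1 the force scale is F_au = E_h/a₀ = m_e²e⁶/((4πε₀)³ℏ⁴).
E_h = 4.38 × 10⁻¹⁸ J
a₀ = 5.26 × 10⁻¹¹ m
E_h/a₀ = 8.33 × 10⁻⁸ N

8.33 × 10⁻⁸ N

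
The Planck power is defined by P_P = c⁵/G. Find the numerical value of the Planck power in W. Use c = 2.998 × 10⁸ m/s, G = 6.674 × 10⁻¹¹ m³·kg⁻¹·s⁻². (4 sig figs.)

P_P = c⁵/G
  = 2.422 × 10⁴² / 6.674 × 10⁻¹¹
  = 3.629 × 10⁵² W

3.629 × 10⁵² W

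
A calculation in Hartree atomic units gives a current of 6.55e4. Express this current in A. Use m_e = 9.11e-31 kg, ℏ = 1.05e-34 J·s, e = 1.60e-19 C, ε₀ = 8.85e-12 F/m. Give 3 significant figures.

One atomic unit of electric current: I_au = e E_h/ℏ = m_e e⁵/((4πε₀)²ℏ³) = 6.67e-3 A.
6.55e4 × 6.67e-3 A = 437 A

437 A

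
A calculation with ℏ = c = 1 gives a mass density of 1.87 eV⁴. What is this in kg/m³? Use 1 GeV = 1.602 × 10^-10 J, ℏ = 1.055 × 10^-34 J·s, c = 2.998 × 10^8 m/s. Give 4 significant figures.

Mass density is [E]/(c²[L]³) = [E]⁴/(ℏ³c⁵).
1 GeV⁴ → 1/(ℏ³c⁵) × (1 GeV in J)⁴ = 2.316 × 10^20 kg/m³.
Convert the energy scale: 1.87 eV⁴ = 1.87 × 10^-36 GeV⁴.
Result: 1.87 × 10^-36 × 2.316 × 10^20 = 4.331 × 10^-16 kg/m³.

4.331 × 10^-16 kg/m³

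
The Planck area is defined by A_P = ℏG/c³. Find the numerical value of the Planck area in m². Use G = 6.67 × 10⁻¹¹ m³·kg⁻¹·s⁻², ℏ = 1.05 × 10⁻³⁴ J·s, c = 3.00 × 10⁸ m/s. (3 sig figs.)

A_P = ℏG/c³
  = 7.00 × 10⁻⁴⁵ / 2.70 × 10²⁵
  = 2.59 × 10⁻⁷⁰ m²

2.59 × 10⁻⁷⁰ m²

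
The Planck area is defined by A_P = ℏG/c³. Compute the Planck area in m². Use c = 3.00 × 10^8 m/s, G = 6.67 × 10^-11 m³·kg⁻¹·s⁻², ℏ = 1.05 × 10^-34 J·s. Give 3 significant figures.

A_P = ℏG/c³
  = 7.00 × 10^-45 / 2.70 × 10^25
  = 2.59 × 10^-70 m²

2.59 × 10^-70 m²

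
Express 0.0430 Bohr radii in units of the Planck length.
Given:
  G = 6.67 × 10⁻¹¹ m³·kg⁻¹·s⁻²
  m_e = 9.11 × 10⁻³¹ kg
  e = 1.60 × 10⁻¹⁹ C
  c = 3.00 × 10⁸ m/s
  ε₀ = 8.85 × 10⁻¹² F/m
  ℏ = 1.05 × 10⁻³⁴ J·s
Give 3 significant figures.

1.40 × 10²³

Bohr radius: a₀ = 4πε₀ℏ²/(m_e e²) = 5.26 × 10⁻¹¹ m
Planck length: ℓ_P = √(ℏG/c³) = 1.61 × 10⁻³⁵ m
0.0430 × 5.26 × 10⁻¹¹ / 1.61 × 10⁻³⁵ = 1.40 × 10²³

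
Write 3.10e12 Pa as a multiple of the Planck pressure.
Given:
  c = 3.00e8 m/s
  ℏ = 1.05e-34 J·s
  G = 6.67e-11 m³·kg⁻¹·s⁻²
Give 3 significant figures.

6.62e-102

Planck pressure: p_P = c⁷/(ℏG²) = 4.68e113 Pa.
3.10e12 / 4.68e113 = 6.62e-102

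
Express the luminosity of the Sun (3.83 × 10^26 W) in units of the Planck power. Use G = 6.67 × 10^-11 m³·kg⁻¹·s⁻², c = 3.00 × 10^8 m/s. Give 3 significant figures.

1.05 × 10^-26

Planck power: P_P = c⁵/G = 3.64 × 10^52 W.
3.83 × 10^26 / 3.64 × 10^52 = 1.05 × 10^-26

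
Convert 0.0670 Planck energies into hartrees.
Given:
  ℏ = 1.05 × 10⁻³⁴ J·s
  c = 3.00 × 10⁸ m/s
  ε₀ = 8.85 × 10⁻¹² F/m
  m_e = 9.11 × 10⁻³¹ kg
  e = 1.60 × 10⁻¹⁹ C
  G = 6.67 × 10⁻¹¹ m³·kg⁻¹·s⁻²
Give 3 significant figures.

2.99 × 10²⁵

Planck energy: E_P = √(ℏc⁵/G) = 1.96 × 10⁹ J
hartree: E_h = m_e e⁴/(4πε₀ℏ)² = 4.38 × 10⁻¹⁸ J
0.0670 × 1.96 × 10⁹ / 4.38 × 10⁻¹⁸ = 2.99 × 10²⁵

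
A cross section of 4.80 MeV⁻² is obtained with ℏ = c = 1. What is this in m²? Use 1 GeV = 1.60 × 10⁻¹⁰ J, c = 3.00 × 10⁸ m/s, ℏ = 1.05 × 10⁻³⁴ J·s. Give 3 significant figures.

Area is [L]² = [E]⁻²·(ℏc)²; restore (ℏc)².
1 GeV⁻² → (ℏc)² × (1 GeV in J)⁻² = 3.88 × 10⁻³² m².
Convert the energy scale: 4.80 MeV⁻² = 4.80 × 10⁶ GeV⁻².
Result: 4.80 × 10⁶ × 3.88 × 10⁻³² = 1.86 × 10⁻²⁵ m².

1.86 × 10⁻²⁵ m²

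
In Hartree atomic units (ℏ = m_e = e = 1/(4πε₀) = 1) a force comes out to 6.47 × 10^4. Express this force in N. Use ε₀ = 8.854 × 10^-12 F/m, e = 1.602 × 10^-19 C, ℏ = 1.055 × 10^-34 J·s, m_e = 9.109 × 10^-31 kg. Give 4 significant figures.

One atomic unit of force: F_au = E_h/a₀ = m_e²e⁶/((4πε₀)³ℏ⁴) = 8.220 × 10^-8 N.
6.47 × 10^4 × 8.220 × 10^-8 N = 5.318 × 10^-3 N

5.318 × 10^-3 N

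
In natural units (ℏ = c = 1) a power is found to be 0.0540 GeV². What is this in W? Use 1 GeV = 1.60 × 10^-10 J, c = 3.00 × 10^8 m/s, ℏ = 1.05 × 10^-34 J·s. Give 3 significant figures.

Power is [E]/[T] = [E]²/ℏ.
1 GeV² → 1/ℏ × (1 GeV in J)² = 2.44 × 10^14 W.
Result: 0.0540 × 2.44 × 10^14 = 1.32 × 10^13 W.

1.32 × 10^13 W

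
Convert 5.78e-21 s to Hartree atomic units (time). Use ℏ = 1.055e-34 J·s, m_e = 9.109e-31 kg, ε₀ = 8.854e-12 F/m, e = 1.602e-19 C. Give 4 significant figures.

atomic unit of time: τ_au = (4πε₀)²ℏ³/(m_e e⁴) = 2.423e-17 s.
5.78e-21 / 2.423e-17 = 2.386e-4

2.386e-4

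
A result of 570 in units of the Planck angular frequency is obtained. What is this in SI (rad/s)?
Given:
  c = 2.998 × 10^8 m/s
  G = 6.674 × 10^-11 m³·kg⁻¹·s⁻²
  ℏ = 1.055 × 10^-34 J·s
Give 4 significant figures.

1.057 × 10^46 rad/s

One Planck angular frequency: ω_P = √(c⁵/(ℏG)) = 1.855 × 10^43 rad/s.
570 × 1.855 × 10^43 rad/s = 1.057 × 10^46 rad/s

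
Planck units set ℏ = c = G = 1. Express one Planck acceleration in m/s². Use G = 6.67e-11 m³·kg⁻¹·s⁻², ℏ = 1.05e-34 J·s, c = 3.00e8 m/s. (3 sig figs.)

5.59e51 m/s²

From ℏ = c = G = 1 the acceleration scale is a_P = √(c⁷/(ℏG)).
  = √(3.12e103)
  = 5.59e51 m/s²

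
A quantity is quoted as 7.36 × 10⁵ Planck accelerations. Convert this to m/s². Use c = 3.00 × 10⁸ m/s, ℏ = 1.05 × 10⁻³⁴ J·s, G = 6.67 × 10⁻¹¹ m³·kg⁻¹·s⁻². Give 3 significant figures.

4.11 × 10⁵⁷ m/s²

One Planck acceleration: a_P = √(c⁷/(ℏG)) = 5.59 × 10⁵¹ m/s².
7.36 × 10⁵ × 5.59 × 10⁵¹ m/s² = 4.11 × 10⁵⁷ m/s²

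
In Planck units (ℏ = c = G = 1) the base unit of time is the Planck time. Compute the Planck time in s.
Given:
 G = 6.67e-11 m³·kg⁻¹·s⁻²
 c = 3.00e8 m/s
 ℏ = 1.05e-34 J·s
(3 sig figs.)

5.37e-44 s

t_P = √(ℏG/c⁵)
  = √(2.88e-87)
  = 5.37e-44 s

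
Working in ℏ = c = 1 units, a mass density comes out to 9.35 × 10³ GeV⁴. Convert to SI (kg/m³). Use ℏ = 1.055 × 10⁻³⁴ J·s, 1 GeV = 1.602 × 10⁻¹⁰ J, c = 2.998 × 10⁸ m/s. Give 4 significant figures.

Mass density is [E]/(c²[L]³) = [E]⁴/(ℏ³c⁵).
1 GeV⁴ → 1/(ℏ³c⁵) × (1 GeV in J)⁴ = 2.316 × 10²⁰ kg/m³.
Result: 9.35 × 10³ × 2.316 × 10²⁰ = 2.165 × 10²⁴ kg/m³.

2.165 × 10²⁴ kg/m³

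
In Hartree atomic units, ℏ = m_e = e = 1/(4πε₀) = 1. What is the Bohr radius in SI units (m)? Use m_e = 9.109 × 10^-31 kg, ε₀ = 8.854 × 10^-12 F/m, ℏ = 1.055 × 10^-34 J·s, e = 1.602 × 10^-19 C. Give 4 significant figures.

The unique combination of the constants set to 1 with dimensions of length is a₀ = 4πε₀ℏ²/(m_e e²).
  = 1.238 × 10^-78 / 2.338 × 10^-68
  = 5.297 × 10^-11 m

5.297 × 10^-11 m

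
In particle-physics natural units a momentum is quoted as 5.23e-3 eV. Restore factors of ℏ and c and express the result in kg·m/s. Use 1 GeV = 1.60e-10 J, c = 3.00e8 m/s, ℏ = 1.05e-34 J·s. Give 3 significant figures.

2.79e-30 kg·m/s

Momentum is [E]/c; divide by c.
1 GeV → 1/c × (1 GeV in J) = 5.33e-19 kg·m/s.
Convert the energy scale: 5.23e-3 eV = 5.23e-12 GeV.
Result: 5.23e-12 × 5.33e-19 = 2.79e-30 kg·m/s.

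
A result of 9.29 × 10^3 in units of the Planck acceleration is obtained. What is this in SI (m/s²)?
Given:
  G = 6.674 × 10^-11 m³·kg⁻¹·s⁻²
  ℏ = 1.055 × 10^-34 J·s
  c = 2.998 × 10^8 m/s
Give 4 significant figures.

One Planck acceleration: a_P = √(c⁷/(ℏG)) = 5.560 × 10^51 m/s².
9.29 × 10^3 × 5.560 × 10^51 m/s² = 5.165 × 10^55 m/s²

5.165 × 10^55 m/s²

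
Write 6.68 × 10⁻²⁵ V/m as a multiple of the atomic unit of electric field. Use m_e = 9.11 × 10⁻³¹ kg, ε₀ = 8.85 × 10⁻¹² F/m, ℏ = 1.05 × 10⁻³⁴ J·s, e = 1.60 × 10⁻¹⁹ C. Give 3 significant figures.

atomic unit of electric field: E_au = E_h/(e a₀) = m_e²e⁵/((4πε₀)³ℏ⁴) = 5.20 × 10¹¹ V/m.
6.68 × 10⁻²⁵ / 5.20 × 10¹¹ = 1.28 × 10⁻³⁶

1.28 × 10⁻³⁶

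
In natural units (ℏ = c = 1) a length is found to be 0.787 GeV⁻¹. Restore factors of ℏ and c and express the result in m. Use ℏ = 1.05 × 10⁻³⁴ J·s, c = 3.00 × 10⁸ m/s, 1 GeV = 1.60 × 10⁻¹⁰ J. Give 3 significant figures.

A length is [E]⁻¹ in ℏ=c=1; restore one factor of ℏc.
1 GeV⁻¹ → ℏc × (1 GeV in J)⁻¹ = 1.97 × 10⁻¹⁶ m.
Result: 0.787 × 1.97 × 10⁻¹⁶ = 1.55 × 10⁻¹⁶ m.

1.55 × 10⁻¹⁶ m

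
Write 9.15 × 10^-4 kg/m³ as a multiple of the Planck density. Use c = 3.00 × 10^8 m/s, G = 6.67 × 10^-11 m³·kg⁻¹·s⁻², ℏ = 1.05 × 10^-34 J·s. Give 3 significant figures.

Planck density: ρ_P = c⁵/(ℏG²) = 5.20 × 10^96 kg/m³.
9.15 × 10^-4 / 5.20 × 10^96 = 1.76 × 10^-100

1.76 × 10^-100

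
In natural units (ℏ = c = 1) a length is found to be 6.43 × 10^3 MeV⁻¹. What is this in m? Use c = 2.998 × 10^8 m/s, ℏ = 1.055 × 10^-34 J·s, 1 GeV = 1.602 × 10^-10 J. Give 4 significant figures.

1.269 × 10^-9 m

A length is [E]⁻¹ in ℏ=c=1; restore one factor of ℏc.
1 GeV⁻¹ → ℏc × (1 GeV in J)⁻¹ = 1.974 × 10^-16 m.
Convert the energy scale: 6.43 × 10^3 MeV⁻¹ = 6.43 × 10^6 GeV⁻¹.
Result: 6.43 × 10^6 × 1.974 × 10^-16 = 1.269 × 10^-9 m.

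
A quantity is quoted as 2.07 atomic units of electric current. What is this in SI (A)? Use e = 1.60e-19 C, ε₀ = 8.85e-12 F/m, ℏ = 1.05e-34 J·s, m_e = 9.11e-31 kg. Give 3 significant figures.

0.0138 A

One atomic unit of electric current: I_au = e E_h/ℏ = m_e e⁵/((4πε₀)²ℏ³) = 6.67e-3 A.
2.07 × 6.67e-3 A = 0.0138 A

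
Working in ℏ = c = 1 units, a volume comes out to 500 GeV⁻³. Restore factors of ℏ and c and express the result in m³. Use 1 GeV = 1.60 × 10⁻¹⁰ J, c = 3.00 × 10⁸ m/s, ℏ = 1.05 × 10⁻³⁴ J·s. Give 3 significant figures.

Volume is [L]³ = [E]⁻³·(ℏc)³.
1 GeV⁻³ → (ℏc)³ × (1 GeV in J)⁻³ = 7.63 × 10⁻⁴⁸ m³.
Result: 500 × 7.63 × 10⁻⁴⁸ = 3.82 × 10⁻⁴⁵ m³.

3.82 × 10⁻⁴⁵ m³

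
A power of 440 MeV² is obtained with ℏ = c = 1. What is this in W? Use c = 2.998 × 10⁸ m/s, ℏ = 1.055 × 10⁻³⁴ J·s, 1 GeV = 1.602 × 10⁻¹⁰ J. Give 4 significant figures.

1.070 × 10¹¹ W

Power is [E]/[T] = [E]²/ℏ.
1 GeV² → 1/ℏ × (1 GeV in J)² = 2.433 × 10¹⁴ W.
Convert the energy scale: 440 MeV² = 4.40 × 10⁻⁴ GeV².
Result: 4.40 × 10⁻⁴ × 2.433 × 10¹⁴ = 1.070 × 10¹¹ W.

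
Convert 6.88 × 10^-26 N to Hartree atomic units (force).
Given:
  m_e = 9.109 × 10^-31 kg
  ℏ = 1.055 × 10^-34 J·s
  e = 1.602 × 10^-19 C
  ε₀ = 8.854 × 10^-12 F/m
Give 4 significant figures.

atomic unit of force: F_au = E_h/a₀ = m_e²e⁶/((4πε₀)³ℏ⁴) = 8.220 × 10^-8 N.
6.88 × 10^-26 / 8.220 × 10^-8 = 8.370 × 10^-19

8.370 × 10^-19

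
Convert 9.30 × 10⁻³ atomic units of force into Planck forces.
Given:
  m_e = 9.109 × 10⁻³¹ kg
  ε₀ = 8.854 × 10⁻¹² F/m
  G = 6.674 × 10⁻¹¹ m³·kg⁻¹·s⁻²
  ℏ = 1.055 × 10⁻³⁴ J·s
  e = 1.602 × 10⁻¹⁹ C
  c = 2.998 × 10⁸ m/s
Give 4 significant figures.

6.315 × 10⁻⁵⁴

atomic unit of force: F_au = E_h/a₀ = m_e²e⁶/((4πε₀)³ℏ⁴) = 8.220 × 10⁻⁸ N
Planck force: F_P = c⁴/G = 1.210 × 10⁴⁴ N
9.30 × 10⁻³ × 8.220 × 10⁻⁸ / 1.210 × 10⁴⁴ = 6.315 × 10⁻⁵⁴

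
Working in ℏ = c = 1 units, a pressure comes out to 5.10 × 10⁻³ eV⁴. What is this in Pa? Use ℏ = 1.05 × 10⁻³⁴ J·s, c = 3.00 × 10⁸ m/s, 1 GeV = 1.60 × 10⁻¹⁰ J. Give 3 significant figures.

Pressure is [E]/[L]³ = [E]⁴/(ℏc)³.
1 GeV⁴ → 1/(ℏc)³ × (1 GeV in J)⁴ = 2.10 × 10³⁷ Pa.
Convert the energy scale: 5.10 × 10⁻³ eV⁴ = 5.10 × 10⁻³⁹ GeV⁴.
Result: 5.10 × 10⁻³⁹ × 2.10 × 10³⁷ = 0.107 Pa.

0.107 Pa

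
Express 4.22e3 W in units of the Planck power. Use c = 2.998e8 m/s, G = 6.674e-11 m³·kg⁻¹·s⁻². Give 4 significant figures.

Planck power: P_P = c⁵/G = 3.629e52 W.
4.22e3 / 3.629e52 = 1.163e-49

1.163e-49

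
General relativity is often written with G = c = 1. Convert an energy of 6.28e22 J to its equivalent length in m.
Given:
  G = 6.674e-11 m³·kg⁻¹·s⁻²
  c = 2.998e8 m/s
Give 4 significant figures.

Energy → length via G/c⁴.
6.28e22 J × (G/c⁴) = 5.188e-22 m

5.188e-22 m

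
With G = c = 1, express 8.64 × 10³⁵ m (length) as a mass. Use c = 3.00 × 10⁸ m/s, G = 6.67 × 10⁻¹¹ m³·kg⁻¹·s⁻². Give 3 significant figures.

1.17 × 10⁶³ kg

Length → mass via c²/G.
8.64 × 10³⁵ m × (c²/G) = 1.17 × 10⁶³ kg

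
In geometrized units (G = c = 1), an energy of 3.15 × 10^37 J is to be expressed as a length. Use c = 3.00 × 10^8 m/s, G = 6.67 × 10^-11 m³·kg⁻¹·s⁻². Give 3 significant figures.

2.59 × 10^-7 m

Energy → length via G/c⁴.
3.15 × 10^37 J × (G/c⁴) = 2.59 × 10^-7 m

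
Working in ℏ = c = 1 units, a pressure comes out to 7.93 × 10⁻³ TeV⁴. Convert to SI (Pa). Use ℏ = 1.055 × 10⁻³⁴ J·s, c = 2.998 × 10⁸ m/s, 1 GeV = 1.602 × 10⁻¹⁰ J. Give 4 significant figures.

1.651 × 10⁴⁷ Pa

Pressure is [E]/[L]³ = [E]⁴/(ℏc)³.
1 GeV⁴ → 1/(ℏc)³ × (1 GeV in J)⁴ = 2.082 × 10³⁷ Pa.
Convert the energy scale: 7.93 × 10⁻³ TeV⁴ = 7.93 × 10⁹ GeV⁴.
Result: 7.93 × 10⁹ × 2.082 × 10³⁷ = 1.651 × 10⁴⁷ Pa.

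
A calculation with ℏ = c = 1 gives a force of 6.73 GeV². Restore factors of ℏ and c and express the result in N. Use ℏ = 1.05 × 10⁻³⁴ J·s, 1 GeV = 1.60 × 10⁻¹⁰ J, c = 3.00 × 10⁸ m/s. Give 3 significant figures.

5.47 × 10⁶ N

Force is [E]/[L] = [E]²/(ℏc); restore (ℏc)⁻¹.
1 GeV² → 1/(ℏc) × (1 GeV in J)² = 8.13 × 10⁵ N.
Result: 6.73 × 8.13 × 10⁵ = 5.47 × 10⁶ N.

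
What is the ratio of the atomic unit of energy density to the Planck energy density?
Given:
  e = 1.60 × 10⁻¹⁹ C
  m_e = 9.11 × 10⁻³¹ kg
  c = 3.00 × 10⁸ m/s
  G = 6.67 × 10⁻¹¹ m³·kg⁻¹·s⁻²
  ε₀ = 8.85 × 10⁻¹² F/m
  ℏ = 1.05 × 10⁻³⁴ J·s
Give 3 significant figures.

6.44 × 10⁻¹⁰¹

atomic unit of energy density: u_au = E_h/a₀³ = m_e⁴e¹⁰/((4πε₀)⁵ℏ⁸) = 3.01 × 10¹³ J/m³
Planck energy density: u_P = c⁷/(ℏG²) = 4.68 × 10¹¹³ J/m³
ratio = 3.01 × 10¹³ / 4.68 × 10¹¹³ = 6.44 × 10⁻¹⁰¹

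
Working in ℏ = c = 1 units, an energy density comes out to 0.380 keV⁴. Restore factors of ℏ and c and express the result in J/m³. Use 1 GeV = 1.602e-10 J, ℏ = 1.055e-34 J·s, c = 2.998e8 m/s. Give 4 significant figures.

7.910e12 J/m³

[E]/[L]³ = [E]⁴/(ℏc)³; restore (ℏc)⁻³.
1 GeV⁴ → 1/(ℏc)³ × (1 GeV in J)⁴ = 2.082e37 J/m³.
Convert the energy scale: 0.380 keV⁴ = 3.80e-25 GeV⁴.
Result: 3.80e-25 × 2.082e37 = 7.910e12 J/m³.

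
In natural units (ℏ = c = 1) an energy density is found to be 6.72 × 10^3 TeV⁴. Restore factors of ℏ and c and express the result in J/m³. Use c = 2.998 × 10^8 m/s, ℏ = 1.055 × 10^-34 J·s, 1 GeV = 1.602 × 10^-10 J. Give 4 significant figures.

[E]/[L]³ = [E]⁴/(ℏc)³; restore (ℏc)⁻³.
1 GeV⁴ → 1/(ℏc)³ × (1 GeV in J)⁴ = 2.082 × 10^37 J/m³.
Convert the energy scale: 6.72 × 10^3 TeV⁴ = 6.72 × 10^15 GeV⁴.
Result: 6.72 × 10^15 × 2.082 × 10^37 = 1.399 × 10^53 J/m³.

1.399 × 10^53 J/m³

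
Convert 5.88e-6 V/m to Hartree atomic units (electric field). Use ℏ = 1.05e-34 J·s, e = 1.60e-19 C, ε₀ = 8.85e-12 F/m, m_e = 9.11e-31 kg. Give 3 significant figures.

atomic unit of electric field: E_au = E_h/(e a₀) = m_e²e⁵/((4πε₀)³ℏ⁴) = 5.20e11 V/m.
5.88e-6 / 5.20e11 = 1.13e-17

1.13e-17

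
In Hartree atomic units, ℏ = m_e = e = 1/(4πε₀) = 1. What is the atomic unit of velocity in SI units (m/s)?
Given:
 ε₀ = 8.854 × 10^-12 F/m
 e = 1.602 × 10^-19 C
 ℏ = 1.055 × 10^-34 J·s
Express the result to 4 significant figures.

The unique combination of the constants set to 1 with dimensions of velocity is v_au = e²/(4πε₀ℏ).
  = 2.566 × 10^-38 / 1.174 × 10^-44
  = 2.186 × 10^6 m/s

2.186 × 10^6 m/s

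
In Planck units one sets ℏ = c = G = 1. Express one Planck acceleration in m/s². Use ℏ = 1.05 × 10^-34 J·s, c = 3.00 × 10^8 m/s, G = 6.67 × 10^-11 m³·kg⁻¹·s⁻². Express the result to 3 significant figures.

a_P = √(c⁷/(ℏG))
  = √(3.12 × 10^103)
  = 5.59 × 10^51 m/s²

5.59 × 10^51 m/s²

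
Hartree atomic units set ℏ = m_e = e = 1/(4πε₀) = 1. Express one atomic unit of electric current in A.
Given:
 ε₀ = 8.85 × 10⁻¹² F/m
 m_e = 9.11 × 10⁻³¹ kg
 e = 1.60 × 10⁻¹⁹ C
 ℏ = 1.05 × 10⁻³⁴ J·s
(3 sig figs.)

The unique combination of the constants set to 1 with dimensions of current is I_au = e E_h/ℏ = m_e e⁵/((4πε₀)²ℏ³).
E_h = 4.38 × 10⁻¹⁸ J
e·E_h/ℏ = 6.67 × 10⁻³ A

6.67 × 10⁻³ A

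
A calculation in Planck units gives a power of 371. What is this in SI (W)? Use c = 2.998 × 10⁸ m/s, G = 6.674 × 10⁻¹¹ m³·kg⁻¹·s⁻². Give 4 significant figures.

1.346 × 10⁵⁵ W

One Planck power: P_P = c⁵/G = 3.629 × 10⁵² W.
371 × 3.629 × 10⁵² W = 1.346 × 10⁵⁵ W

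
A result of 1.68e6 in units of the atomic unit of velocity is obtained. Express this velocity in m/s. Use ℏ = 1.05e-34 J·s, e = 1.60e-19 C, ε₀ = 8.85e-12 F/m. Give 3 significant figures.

3.68e12 m/s

One atomic unit of velocity: v_au = e²/(4πε₀ℏ) = 2.19e6 m/s.
1.68e6 × 2.19e6 m/s = 3.68e12 m/s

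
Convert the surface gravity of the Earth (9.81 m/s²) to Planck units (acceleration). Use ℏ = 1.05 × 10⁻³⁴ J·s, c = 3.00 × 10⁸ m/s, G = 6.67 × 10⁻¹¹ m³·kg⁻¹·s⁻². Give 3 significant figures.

Planck acceleration: a_P = √(c⁷/(ℏG)) = 5.59 × 10⁵¹ m/s².
9.81 / 5.59 × 10⁵¹ = 1.76 × 10⁻⁵¹

1.76 × 10⁻⁵¹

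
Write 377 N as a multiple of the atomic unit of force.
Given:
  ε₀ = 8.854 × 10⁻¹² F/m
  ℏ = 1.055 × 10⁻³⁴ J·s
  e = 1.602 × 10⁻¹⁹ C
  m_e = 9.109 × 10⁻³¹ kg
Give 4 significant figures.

4.587 × 10⁹

atomic unit of force: F_au = E_h/a₀ = m_e²e⁶/((4πε₀)³ℏ⁴) = 8.220 × 10⁻⁸ N.
377 / 8.220 × 10⁻⁸ = 4.587 × 10⁹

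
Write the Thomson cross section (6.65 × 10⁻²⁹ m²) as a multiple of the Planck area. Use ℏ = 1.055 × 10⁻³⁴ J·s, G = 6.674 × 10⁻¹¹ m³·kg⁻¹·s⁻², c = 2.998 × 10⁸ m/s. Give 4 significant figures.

Planck area: A_P = ℏG/c³ = 2.613 × 10⁻⁷⁰ m².
6.65 × 10⁻²⁹ / 2.613 × 10⁻⁷⁰ = 2.545 × 10⁴¹

2.545 × 10⁴¹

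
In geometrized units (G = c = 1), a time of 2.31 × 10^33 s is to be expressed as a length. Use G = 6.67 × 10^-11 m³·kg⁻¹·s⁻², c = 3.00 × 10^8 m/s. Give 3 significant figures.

Time → length via c.
2.31 × 10^33 s × (c) = 6.93 × 10^41 m

6.93 × 10^41 m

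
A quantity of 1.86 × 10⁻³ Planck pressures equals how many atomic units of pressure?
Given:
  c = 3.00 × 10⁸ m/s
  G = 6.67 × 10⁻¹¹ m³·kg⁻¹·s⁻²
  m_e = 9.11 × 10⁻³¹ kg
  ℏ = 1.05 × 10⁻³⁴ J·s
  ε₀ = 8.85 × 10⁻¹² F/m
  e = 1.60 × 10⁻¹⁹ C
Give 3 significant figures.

2.89 × 10⁹⁷

Planck pressure: p_P = c⁷/(ℏG²) = 4.68 × 10¹¹³ Pa
atomic unit of pressure: P_au = E_h/a₀³ = m_e⁴e¹⁰/((4πε₀)⁵ℏ⁸) = 3.01 × 10¹³ Pa
1.86 × 10⁻³ × 4.68 × 10¹¹³ / 3.01 × 10¹³ = 2.89 × 10⁹⁷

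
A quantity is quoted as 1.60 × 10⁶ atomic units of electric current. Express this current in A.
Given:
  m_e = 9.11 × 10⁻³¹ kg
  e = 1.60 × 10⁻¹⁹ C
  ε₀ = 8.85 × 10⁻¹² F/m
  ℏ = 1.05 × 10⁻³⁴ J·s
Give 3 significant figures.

1.07 × 10⁴ A

One atomic unit of electric current: I_au = e E_h/ℏ = m_e e⁵/((4πε₀)²ℏ³) = 6.67 × 10⁻³ A.
1.60 × 10⁶ × 6.67 × 10⁻³ A = 1.07 × 10⁴ A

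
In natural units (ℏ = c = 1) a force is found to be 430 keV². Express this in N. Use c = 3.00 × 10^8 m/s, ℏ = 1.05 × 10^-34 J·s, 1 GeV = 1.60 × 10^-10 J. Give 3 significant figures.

3.49 × 10^-4 N

Force is [E]/[L] = [E]²/(ℏc); restore (ℏc)⁻¹.
1 GeV² → 1/(ℏc) × (1 GeV in J)² = 8.13 × 10^5 N.
Convert the energy scale: 430 keV² = 4.30 × 10^-10 GeV².
Result: 4.30 × 10^-10 × 8.13 × 10^5 = 3.49 × 10^-4 N.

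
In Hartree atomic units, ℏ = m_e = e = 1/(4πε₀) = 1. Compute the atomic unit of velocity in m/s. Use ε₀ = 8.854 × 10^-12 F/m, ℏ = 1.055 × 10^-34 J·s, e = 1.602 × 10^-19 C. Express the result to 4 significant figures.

The unique combination of the constants set to 1 with dimensions of velocity is v_au = e²/(4πε₀ℏ).
  = 2.566 × 10^-38 / 1.174 × 10^-44
  = 2.186 × 10^6 m/s

2.186 × 10^6 m/s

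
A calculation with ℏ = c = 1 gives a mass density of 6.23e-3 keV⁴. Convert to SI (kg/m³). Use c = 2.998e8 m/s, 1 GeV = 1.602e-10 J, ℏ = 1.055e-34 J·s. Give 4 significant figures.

1.443e-6 kg/m³

Mass density is [E]/(c²[L]³) = [E]⁴/(ℏ³c⁵).
1 GeV⁴ → 1/(ℏ³c⁵) × (1 GeV in J)⁴ = 2.316e20 kg/m³.
Convert the energy scale: 6.23e-3 keV⁴ = 6.23e-27 GeV⁴.
Result: 6.23e-27 × 2.316e20 = 1.443e-6 kg/m³.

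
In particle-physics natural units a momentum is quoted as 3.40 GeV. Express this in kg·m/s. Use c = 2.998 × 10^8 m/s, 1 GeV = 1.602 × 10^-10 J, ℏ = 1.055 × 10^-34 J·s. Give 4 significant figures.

1.817 × 10^-18 kg·m/s

Momentum is [E]/c; divide by c.
1 GeV → 1/c × (1 GeV in J) = 5.344 × 10^-19 kg·m/s.
Result: 3.40 × 5.344 × 10^-19 = 1.817 × 10^-18 kg·m/s.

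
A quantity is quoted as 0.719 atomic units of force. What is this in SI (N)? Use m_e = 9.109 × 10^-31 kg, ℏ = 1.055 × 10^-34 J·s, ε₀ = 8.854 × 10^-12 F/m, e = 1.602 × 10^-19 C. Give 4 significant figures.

One atomic unit of force: F_au = E_h/a₀ = m_e²e⁶/((4πε₀)³ℏ⁴) = 8.220 × 10^-8 N.
0.719 × 8.220 × 10^-8 N = 5.910 × 10^-8 N

5.910 × 10^-8 N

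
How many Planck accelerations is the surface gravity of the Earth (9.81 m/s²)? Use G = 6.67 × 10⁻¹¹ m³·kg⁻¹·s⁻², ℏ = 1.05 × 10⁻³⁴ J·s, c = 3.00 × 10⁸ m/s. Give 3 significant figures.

1.76 × 10⁻⁵¹

Planck acceleration: a_P = √(c⁷/(ℏG)) = 5.59 × 10⁵¹ m/s².
9.81 / 5.59 × 10⁵¹ = 1.76 × 10⁻⁵¹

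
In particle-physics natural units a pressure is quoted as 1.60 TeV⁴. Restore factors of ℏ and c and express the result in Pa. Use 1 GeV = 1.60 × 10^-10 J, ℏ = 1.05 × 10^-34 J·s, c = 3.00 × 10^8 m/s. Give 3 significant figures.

Pressure is [E]/[L]³ = [E]⁴/(ℏc)³.
1 GeV⁴ → 1/(ℏc)³ × (1 GeV in J)⁴ = 2.10 × 10^37 Pa.
Convert the energy scale: 1.60 TeV⁴ = 1.60 × 10^12 GeV⁴.
Result: 1.60 × 10^12 × 2.10 × 10^37 = 3.35 × 10^49 Pa.

3.35 × 10^49 Pa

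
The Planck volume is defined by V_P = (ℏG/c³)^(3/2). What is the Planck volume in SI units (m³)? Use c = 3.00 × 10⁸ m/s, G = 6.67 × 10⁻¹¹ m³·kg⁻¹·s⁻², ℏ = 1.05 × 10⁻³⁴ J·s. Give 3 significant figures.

4.18 × 10⁻¹⁰⁵ m³

V_P = (ℏG/c³)^(3/2)
  = √(1.75 × 10⁻²⁰⁹)
  = 4.18 × 10⁻¹⁰⁵ m³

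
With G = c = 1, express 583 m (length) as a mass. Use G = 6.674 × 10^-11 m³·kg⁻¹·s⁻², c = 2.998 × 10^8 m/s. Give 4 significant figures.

7.851 × 10^29 kg

Length → mass via c²/G.
583 m × (c²/G) = 7.851 × 10^29 kg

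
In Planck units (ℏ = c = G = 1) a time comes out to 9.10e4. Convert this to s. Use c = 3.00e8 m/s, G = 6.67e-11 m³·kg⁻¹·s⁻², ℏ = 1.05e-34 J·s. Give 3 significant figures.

One Planck time: t_P = √(ℏG/c⁵) = 5.37e-44 s.
9.10e4 × 5.37e-44 s = 4.89e-39 s

4.89e-39 s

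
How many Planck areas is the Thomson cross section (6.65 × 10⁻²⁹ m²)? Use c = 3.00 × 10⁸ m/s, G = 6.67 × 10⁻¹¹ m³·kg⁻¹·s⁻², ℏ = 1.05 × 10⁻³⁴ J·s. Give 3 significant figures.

2.56 × 10⁴¹

Planck area: A_P = ℏG/c³ = 2.59 × 10⁻⁷⁰ m².
6.65 × 10⁻²⁹ / 2.59 × 10⁻⁷⁰ = 2.56 × 10⁴¹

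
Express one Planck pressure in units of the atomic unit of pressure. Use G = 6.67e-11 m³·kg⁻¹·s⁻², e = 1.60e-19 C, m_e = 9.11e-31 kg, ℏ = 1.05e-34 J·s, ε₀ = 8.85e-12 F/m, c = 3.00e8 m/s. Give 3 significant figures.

Planck pressure: p_P = c⁷/(ℏG²) = 4.68e113 Pa
atomic unit of pressure: P_au = E_h/a₀³ = m_e⁴e¹⁰/((4πε₀)⁵ℏ⁸) = 3.01e13 Pa
ratio = 4.68e113 / 3.01e13 = 1.55e100

1.55e100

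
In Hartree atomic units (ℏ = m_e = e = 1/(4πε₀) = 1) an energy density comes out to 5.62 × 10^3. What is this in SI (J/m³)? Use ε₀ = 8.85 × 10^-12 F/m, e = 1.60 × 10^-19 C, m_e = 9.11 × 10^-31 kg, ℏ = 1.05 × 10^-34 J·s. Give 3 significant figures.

1.69 × 10^17 J/m³

One atomic unit of energy density: u_au = E_h/a₀³ = m_e⁴e¹⁰/((4πε₀)⁵ℏ⁸) = 3.01 × 10^13 J/m³.
5.62 × 10^3 × 3.01 × 10^13 J/m³ = 1.69 × 10^17 J/m³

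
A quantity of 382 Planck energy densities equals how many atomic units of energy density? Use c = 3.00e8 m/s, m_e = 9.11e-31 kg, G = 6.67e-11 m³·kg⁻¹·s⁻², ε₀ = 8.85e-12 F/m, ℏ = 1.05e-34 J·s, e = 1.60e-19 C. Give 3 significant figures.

Planck energy density: u_P = c⁷/(ℏG²) = 4.68e113 J/m³
atomic unit of energy density: u_au = E_h/a₀³ = m_e⁴e¹⁰/((4πε₀)⁵ℏ⁸) = 3.01e13 J/m³
382 × 4.68e113 / 3.01e13 = 5.94e102

5.94e102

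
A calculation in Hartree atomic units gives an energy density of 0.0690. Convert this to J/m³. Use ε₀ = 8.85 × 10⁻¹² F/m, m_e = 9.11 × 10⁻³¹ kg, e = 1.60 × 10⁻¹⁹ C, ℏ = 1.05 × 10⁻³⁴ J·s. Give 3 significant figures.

2.08 × 10¹² J/m³

One atomic unit of energy density: u_au = E_h/a₀³ = m_e⁴e¹⁰/((4πε₀)⁵ℏ⁸) = 3.01 × 10¹³ J/m³.
0.0690 × 3.01 × 10¹³ J/m³ = 2.08 × 10¹² J/m³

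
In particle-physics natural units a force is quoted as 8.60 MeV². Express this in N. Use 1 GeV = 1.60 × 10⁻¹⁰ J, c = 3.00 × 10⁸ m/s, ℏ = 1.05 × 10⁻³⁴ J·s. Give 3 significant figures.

Force is [E]/[L] = [E]²/(ℏc); restore (ℏc)⁻¹.
1 GeV² → 1/(ℏc) × (1 GeV in J)² = 8.13 × 10⁵ N.
Convert the energy scale: 8.60 MeV² = 8.60 × 10⁻⁶ GeV².
Result: 8.60 × 10⁻⁶ × 8.13 × 10⁵ = 6.99 N.

6.99 N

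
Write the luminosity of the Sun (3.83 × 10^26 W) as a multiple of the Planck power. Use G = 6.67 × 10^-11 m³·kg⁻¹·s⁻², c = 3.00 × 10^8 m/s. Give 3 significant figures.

Planck power: P_P = c⁵/G = 3.64 × 10^52 W.
3.83 × 10^26 / 3.64 × 10^52 = 1.05 × 10^-26

1.05 × 10^-26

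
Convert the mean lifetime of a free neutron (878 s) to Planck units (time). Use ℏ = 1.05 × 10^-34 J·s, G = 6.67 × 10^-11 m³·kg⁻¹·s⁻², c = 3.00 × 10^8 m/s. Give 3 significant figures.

Planck time: t_P = √(ℏG/c⁵) = 5.37 × 10^-44 s.
878 / 5.37 × 10^-44 = 1.64 × 10^46

1.64 × 10^46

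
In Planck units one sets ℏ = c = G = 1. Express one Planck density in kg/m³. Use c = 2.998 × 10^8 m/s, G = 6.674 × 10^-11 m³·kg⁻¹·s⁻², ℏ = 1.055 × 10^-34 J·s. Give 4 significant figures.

5.154 × 10^96 kg/m³

ρ_P = c⁵/(ℏG²)
  = 2.422 × 10^42 / 4.699 × 10^-55
  = 5.154 × 10^96 kg/m³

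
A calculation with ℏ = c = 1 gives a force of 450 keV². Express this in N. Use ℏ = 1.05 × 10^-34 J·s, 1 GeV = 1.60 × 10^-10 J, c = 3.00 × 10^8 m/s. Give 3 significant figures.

Force is [E]/[L] = [E]²/(ℏc); restore (ℏc)⁻¹.
1 GeV² → 1/(ℏc) × (1 GeV in J)² = 8.13 × 10^5 N.
Convert the energy scale: 450 keV² = 4.50 × 10^-10 GeV².
Result: 4.50 × 10^-10 × 8.13 × 10^5 = 3.66 × 10^-4 N.

3.66 × 10^-4 N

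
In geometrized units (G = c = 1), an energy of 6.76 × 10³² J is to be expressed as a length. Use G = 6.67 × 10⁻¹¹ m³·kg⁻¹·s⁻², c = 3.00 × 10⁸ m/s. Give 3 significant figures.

Energy → length via G/c⁴.
6.76 × 10³² J × (G/c⁴) = 5.57 × 10⁻¹² m

5.57 × 10⁻¹² m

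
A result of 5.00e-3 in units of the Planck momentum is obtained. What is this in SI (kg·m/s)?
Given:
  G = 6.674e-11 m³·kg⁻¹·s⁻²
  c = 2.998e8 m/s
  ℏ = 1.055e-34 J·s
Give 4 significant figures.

One Planck momentum: p_P = √(ℏc³/G) = 6.527 kg·m/s.
5.00e-3 × 6.527 kg·m/s = 0.03263 kg·m/s

0.03263 kg·m/s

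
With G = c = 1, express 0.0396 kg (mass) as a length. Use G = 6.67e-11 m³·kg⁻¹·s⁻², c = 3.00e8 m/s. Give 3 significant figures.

2.93e-29 m

In G = c = 1 units mass has dimensions of length; the conversion factor is G/c².
0.0396 kg × (G/c²) = 2.93e-29 m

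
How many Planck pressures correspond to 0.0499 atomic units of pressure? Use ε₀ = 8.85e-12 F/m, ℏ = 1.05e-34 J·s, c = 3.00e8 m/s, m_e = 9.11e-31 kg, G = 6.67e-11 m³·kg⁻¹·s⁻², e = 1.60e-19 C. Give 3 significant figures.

3.21e-102

atomic unit of pressure: P_au = E_h/a₀³ = m_e⁴e¹⁰/((4πε₀)⁵ℏ⁸) = 3.01e13 Pa
Planck pressure: p_P = c⁷/(ℏG²) = 4.68e113 Pa
0.0499 × 3.01e13 / 4.68e113 = 3.21e-102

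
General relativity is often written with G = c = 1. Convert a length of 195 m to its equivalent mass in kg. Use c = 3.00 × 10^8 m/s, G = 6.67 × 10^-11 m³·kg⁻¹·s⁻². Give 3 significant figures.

Length → mass via c²/G.
195 m × (c²/G) = 2.63 × 10^29 kg

2.63 × 10^29 kg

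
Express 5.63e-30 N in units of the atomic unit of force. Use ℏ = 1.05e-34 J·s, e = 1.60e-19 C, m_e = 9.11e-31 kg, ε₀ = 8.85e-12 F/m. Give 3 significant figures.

6.76e-23

atomic unit of force: F_au = E_h/a₀ = m_e²e⁶/((4πε₀)³ℏ⁴) = 8.33e-8 N.
5.63e-30 / 8.33e-8 = 6.76e-23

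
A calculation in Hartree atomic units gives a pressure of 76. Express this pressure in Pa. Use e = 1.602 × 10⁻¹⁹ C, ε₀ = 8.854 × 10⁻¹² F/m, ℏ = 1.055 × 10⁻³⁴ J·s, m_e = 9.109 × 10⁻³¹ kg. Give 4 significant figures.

2.226 × 10¹⁵ Pa

One atomic unit of pressure: P_au = E_h/a₀³ = m_e⁴e¹⁰/((4πε₀)⁵ℏ⁸) = 2.929 × 10¹³ Pa.
76 × 2.929 × 10¹³ Pa = 2.226 × 10¹⁵ Pa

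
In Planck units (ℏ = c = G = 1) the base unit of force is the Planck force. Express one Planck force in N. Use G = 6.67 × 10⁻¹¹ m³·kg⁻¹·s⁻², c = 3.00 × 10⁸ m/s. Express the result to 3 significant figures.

F_P = c⁴/G
  = 8.10 × 10³³ / 6.67 × 10⁻¹¹
  = 1.21 × 10⁴⁴ N

1.21 × 10⁴⁴ N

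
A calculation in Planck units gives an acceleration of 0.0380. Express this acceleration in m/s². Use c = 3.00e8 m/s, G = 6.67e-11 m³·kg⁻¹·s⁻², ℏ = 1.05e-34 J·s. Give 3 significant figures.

2.12e50 m/s²

One Planck acceleration: a_P = √(c⁷/(ℏG)) = 5.59e51 m/s².
0.0380 × 5.59e51 m/s² = 2.12e50 m/s²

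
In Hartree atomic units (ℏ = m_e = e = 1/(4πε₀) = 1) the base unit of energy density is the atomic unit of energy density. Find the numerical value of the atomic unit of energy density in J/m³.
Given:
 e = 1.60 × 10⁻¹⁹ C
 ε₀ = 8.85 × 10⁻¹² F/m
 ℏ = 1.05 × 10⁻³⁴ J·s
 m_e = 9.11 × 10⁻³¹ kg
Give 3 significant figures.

3.01 × 10¹³ J/m³

u_au = E_h/a₀³ = m_e⁴e¹⁰/((4πε₀)⁵ℏ⁸)
E_h = 4.38 × 10⁻¹⁸ J
a₀ = 5.26 × 10⁻¹¹ m
E_h/a₀³ = 3.01 × 10¹³ J/m³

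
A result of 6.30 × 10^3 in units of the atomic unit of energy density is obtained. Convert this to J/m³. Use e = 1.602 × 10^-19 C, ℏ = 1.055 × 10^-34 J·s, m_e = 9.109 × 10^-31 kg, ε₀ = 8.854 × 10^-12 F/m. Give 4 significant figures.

One atomic unit of energy density: u_au = E_h/a₀³ = m_e⁴e¹⁰/((4πε₀)⁵ℏ⁸) = 2.929 × 10^13 J/m³.
6.30 × 10^3 × 2.929 × 10^13 J/m³ = 1.845 × 10^17 J/m³

1.845 × 10^17 J/m³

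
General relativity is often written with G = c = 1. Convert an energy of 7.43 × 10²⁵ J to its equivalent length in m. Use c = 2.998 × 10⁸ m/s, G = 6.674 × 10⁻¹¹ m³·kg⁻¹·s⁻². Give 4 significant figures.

6.138 × 10⁻¹⁹ m

Energy → length via G/c⁴.
7.43 × 10²⁵ J × (G/c⁴) = 6.138 × 10⁻¹⁹ m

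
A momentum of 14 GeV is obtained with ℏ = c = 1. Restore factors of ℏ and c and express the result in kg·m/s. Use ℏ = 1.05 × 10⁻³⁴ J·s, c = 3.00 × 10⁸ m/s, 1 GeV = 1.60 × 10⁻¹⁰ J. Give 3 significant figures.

Momentum is [E]/c; divide by c.
1 GeV → 1/c × (1 GeV in J) = 5.33 × 10⁻¹⁹ kg·m/s.
Result: 14 × 5.33 × 10⁻¹⁹ = 7.47 × 10⁻¹⁸ kg·m/s.

7.47 × 10⁻¹⁸ kg·m/s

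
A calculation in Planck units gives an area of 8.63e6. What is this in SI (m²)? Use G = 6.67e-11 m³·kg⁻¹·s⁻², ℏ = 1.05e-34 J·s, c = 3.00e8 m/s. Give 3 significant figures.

2.24e-63 m²

One Planck area: A_P = ℏG/c³ = 2.59e-70 m².
8.63e6 × 2.59e-70 m² = 2.24e-63 m²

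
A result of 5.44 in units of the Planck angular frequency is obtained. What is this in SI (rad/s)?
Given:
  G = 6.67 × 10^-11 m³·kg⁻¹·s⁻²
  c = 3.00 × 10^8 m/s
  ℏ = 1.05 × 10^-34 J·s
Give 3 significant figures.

1.01 × 10^44 rad/s

One Planck angular frequency: ω_P = √(c⁵/(ℏG)) = 1.86 × 10^43 rad/s.
5.44 × 1.86 × 10^43 rad/s = 1.01 × 10^44 rad/s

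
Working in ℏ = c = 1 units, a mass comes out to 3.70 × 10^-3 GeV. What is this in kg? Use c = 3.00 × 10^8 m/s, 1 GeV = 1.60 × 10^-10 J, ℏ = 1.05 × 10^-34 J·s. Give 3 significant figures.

6.58 × 10^-30 kg

Mass is [E]/c²; divide by c².
1 GeV → 1/c² × (1 GeV in J) = 1.78 × 10^-27 kg.
Result: 3.70 × 10^-3 × 1.78 × 10^-27 = 6.58 × 10^-30 kg.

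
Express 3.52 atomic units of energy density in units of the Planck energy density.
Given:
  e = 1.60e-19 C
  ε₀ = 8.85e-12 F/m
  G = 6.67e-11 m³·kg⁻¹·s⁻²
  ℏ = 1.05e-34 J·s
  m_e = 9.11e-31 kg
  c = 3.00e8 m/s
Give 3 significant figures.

2.27e-100

atomic unit of energy density: u_au = E_h/a₀³ = m_e⁴e¹⁰/((4πε₀)⁵ℏ⁸) = 3.01e13 J/m³
Planck energy density: u_P = c⁷/(ℏG²) = 4.68e113 J/m³
3.52 × 3.01e13 / 4.68e113 = 2.27e-100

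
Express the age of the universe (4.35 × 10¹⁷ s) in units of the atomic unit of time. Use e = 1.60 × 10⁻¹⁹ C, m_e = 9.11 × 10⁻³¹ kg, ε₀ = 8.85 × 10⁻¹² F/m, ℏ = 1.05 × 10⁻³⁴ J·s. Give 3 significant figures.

atomic unit of time: τ_au = (4πε₀)²ℏ³/(m_e e⁴) = 2.40 × 10⁻¹⁷ s.
4.35 × 10¹⁷ / 2.40 × 10⁻¹⁷ = 1.81 × 10³⁴

1.81 × 10³⁴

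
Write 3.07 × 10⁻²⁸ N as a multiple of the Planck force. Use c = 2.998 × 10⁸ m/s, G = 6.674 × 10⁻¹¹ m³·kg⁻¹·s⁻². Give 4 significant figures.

Planck force: F_P = c⁴/G = 1.210 × 10⁴⁴ N.
3.07 × 10⁻²⁸ / 1.210 × 10⁴⁴ = 2.536 × 10⁻⁷²

2.536 × 10⁻⁷²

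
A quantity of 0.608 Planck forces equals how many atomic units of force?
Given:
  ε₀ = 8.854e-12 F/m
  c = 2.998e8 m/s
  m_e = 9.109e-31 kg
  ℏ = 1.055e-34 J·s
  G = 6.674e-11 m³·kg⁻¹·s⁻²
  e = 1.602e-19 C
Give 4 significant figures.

8.953e50

Planck force: F_P = c⁴/G = 1.210e44 N
atomic unit of force: F_au = E_h/a₀ = m_e²e⁶/((4πε₀)³ℏ⁴) = 8.220e-8 N
0.608 × 1.210e44 / 8.220e-8 = 8.953e50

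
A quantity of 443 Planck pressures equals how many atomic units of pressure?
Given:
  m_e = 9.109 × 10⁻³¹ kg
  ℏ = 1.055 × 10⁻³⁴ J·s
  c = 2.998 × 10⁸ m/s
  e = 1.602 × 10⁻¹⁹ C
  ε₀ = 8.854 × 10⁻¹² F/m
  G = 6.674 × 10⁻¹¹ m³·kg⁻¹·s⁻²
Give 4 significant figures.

Planck pressure: p_P = c⁷/(ℏG²) = 4.632 × 10¹¹³ Pa
atomic unit of pressure: P_au = E_h/a₀³ = m_e⁴e¹⁰/((4πε₀)⁵ℏ⁸) = 2.929 × 10¹³ Pa
443 × 4.632 × 10¹¹³ / 2.929 × 10¹³ = 7.006 × 10¹⁰²

7.006 × 10¹⁰²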